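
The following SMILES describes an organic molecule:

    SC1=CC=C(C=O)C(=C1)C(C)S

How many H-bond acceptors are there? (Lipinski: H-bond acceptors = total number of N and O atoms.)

N atoms: 0; O atoms: 1.
Lipinski HBA = 0 + 1 = 1.

1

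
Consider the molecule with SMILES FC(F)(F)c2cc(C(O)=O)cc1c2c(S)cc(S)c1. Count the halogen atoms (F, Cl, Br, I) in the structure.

3

Halogen atoms appear at heavy-atom positions 1, 3, 4 (3×F).
Other groups present: 1 carboxylic acid, 2 thiol.
Halogen count: 3.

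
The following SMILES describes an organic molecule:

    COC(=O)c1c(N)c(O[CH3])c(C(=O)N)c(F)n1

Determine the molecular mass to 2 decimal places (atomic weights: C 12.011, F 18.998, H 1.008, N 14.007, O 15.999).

First, the molecular formula is C9H10FN3O4 (counting implicit H from valence).
  C: 9 × 12.011 = 108.099
  F: 1 × 18.998 = 18.998
  H: 10 × 1.008 = 10.080
  N: 3 × 14.007 = 42.021
  O: 4 × 15.999 = 63.996
Sum: 9×12.011 + 1×18.998 + 10×1.008 + 3×14.007 + 4×15.999 = 243.194 → 243.19 g/mol.

243.19 g/mol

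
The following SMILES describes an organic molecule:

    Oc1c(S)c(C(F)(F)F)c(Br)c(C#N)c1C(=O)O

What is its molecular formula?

Walk through each heavy atom and fill implicit hydrogens from standard valence (C 4, N 3, O 2, S 2, halogen 1); for lowercase aromatic atoms, an aromatic c carries 1 H when it has two neighbours and 0 H with three, and aromatic n carries 0 H:
  atom 1: O, bond orders sum to 1 (valence 2) → 1 H
  atom 2: aromatic c, 3 neighbours → 0 H
  atom 3: aromatic c, 3 neighbours → 0 H
  atom 4: S, bond orders sum to 1 (valence 2) → 1 H
  atom 5: aromatic c, 3 neighbours → 0 H
  atom 6: C, bond orders sum to 4 (valence 4) → 0 H
  atom 7: F (halogen, monovalent) → 0 H
  atom 8: F (halogen, monovalent) → 0 H
  atom 9: F (halogen, monovalent) → 0 H
  atom 10: aromatic c, 3 neighbours → 0 H
  atom 11: Br (halogen, monovalent) → 0 H
  atom 12: aromatic c, 3 neighbours → 0 H
  atom 13: C, bond orders sum to 4 (valence 4) → 0 H
  atom 14: N, bond orders sum to 3 (valence 3) → 0 H
  atom 15: aromatic c, 3 neighbours → 0 H
  atom 16: C, bond orders sum to 4 (valence 4) → 0 H
  atom 17: O, bond orders sum to 2 (valence 2) → 0 H
  atom 18: O, bond orders sum to 1 (valence 2) → 1 H
Totals → C:9, H:3, Br:1, F:3, N:1, O:3, S:1.

C9H3BrF3NO3S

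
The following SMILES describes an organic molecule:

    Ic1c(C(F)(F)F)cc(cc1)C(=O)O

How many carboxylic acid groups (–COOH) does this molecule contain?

1

The carboxylic acid motif appears at heavy-atom position 12 in the SMILES.
Carboxylic acid count: 1.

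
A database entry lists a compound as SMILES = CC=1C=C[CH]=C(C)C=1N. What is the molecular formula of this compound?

C8H11N

Walk through each heavy atom and fill implicit hydrogens from standard valence (C 4, N 3, O 2, S 2, halogen 1):
  atom 1: C, bond orders sum to 1 (valence 4) → 3 H
  atom 2: C, bond orders sum to 4 (valence 4) → 0 H
  atom 3: C, bond orders sum to 3 (valence 4) → 1 H
  atom 4: C, bond orders sum to 3 (valence 4) → 1 H
  atom 5: C with explicit H count 1
  atom 6: C, bond orders sum to 4 (valence 4) → 0 H
  atom 7: C, bond orders sum to 1 (valence 4) → 3 H
  atom 8: C, bond orders sum to 4 (valence 4) → 0 H
  atom 9: N, bond orders sum to 1 (valence 3) → 2 H
Totals → C:8, H:11, N:1.
In Hill order: C8H11N.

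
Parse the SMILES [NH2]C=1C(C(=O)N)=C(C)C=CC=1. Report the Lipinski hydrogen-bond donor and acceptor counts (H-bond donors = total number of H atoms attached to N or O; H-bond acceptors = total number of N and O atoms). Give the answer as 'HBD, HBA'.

Donors: find every N or O and count the H atoms it carries.
  atom 1 (N): bond orders sum to 1 → 2 H
  atom 5 (O): bond orders sum to 2 → 0 H
  atom 6 (N): bond orders sum to 1 → 2 H
Lipinski HBD = 4.
Acceptors: N atoms = 2, O atoms = 1 → HBA = 3.

4, 3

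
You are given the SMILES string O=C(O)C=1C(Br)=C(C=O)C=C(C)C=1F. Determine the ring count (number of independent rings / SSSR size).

1

In SMILES, each pair of matching ring-closure digits denotes one ring-closing bond; the number of such bonds equals the number of independent rings.
Ring-closure bonds here: 1.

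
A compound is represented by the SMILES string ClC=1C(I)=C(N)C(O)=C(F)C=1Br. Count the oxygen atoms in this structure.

Scan the SMILES for O atoms (remember two-letter symbols like Cl and Br are single atoms).
Oxygen count: 1.

1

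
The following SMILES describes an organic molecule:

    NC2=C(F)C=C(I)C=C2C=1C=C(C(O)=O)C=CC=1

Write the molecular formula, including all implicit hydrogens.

C13H9FINO2

Walk through each heavy atom and fill implicit hydrogens from standard valence (C 4, N 3, O 2, S 2, halogen 1):
  atom 1: N, bond orders sum to 1 (valence 3) → 2 H
  atom 2: C, bond orders sum to 4 (valence 4) → 0 H
  atom 3: C, bond orders sum to 4 (valence 4) → 0 H
  atom 4: F (halogen, monovalent) → 0 H
  atom 5: C, bond orders sum to 3 (valence 4) → 1 H
  atom 6: C, bond orders sum to 4 (valence 4) → 0 H
  atom 7: I (halogen, monovalent) → 0 H
  atom 8: C, bond orders sum to 3 (valence 4) → 1 H
  atom 9: C, bond orders sum to 4 (valence 4) → 0 H
  atom 10: C, bond orders sum to 4 (valence 4) → 0 H
  atom 11: C, bond orders sum to 3 (valence 4) → 1 H
  atom 12: C, bond orders sum to 4 (valence 4) → 0 H
  atom 13: C, bond orders sum to 4 (valence 4) → 0 H
  atom 14: O, bond orders sum to 1 (valence 2) → 1 H
  atom 15: O, bond orders sum to 2 (valence 2) → 0 H
  atom 16: C, bond orders sum to 3 (valence 4) → 1 H
  atom 17: C, bond orders sum to 3 (valence 4) → 1 H
  atom 18: C, bond orders sum to 3 (valence 4) → 1 H
Totals → C:13, H:9, F:1, I:1, N:1, O:2.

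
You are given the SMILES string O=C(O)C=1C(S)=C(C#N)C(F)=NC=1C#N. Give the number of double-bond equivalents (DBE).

Molecular formula: C8H2FN3O2S.
DoU = (2C + 2 + N − H − X) / 2, where X is the halogen count and O/S are ignored.
    = (2·8 + 2 + 3 − 2 − 1) / 2 = 18 / 2 = 9.

9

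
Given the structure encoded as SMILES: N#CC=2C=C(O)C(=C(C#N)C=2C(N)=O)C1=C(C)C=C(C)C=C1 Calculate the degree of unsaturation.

13

Degree of unsaturation = (number of rings) + (number of π bonds).
Ring closures in the SMILES: 2.
π bonds: 7 double bonds (each 1 DoU), 2 triple bonds (each 2 DoU) → 11 DoU from unsaturation.
Total DoU = 2 + 11 = 13.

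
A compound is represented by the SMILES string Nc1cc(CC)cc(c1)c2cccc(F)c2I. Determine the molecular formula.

Walk through each heavy atom and fill implicit hydrogens from standard valence (C 4, N 3, O 2, S 2, halogen 1); for lowercase aromatic atoms, an aromatic c carries 1 H when it has two neighbours and 0 H with three, and aromatic n carries 0 H:
  atom 1: N, bond orders sum to 1 (valence 3) → 2 H
  atom 2: aromatic c, 3 neighbours → 0 H
  atom 3: aromatic c, 2 neighbours → 1 H
  atom 4: aromatic c, 3 neighbours → 0 H
  atom 5: C, bond orders sum to 2 (valence 4) → 2 H
  atom 6: C, bond orders sum to 1 (valence 4) → 3 H
  atom 7: aromatic c, 2 neighbours → 1 H
  atom 8: aromatic c, 3 neighbours → 0 H
  atom 9: aromatic c, 2 neighbours → 1 H
  atom 10: aromatic c, 3 neighbours → 0 H
  atom 11: aromatic c, 2 neighbours → 1 H
  atom 12: aromatic c, 2 neighbours → 1 H
  atom 13: aromatic c, 2 neighbours → 1 H
  atom 14: aromatic c, 3 neighbours → 0 H
  atom 15: F (halogen, monovalent) → 0 H
  atom 16: aromatic c, 3 neighbours → 0 H
  atom 17: I (halogen, monovalent) → 0 H
Totals → C:14, H:13, F:1, I:1, N:1.

C14H13FIN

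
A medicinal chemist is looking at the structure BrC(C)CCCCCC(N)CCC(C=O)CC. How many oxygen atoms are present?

Scan the SMILES for O atoms (remember two-letter symbols like Cl and Br are single atoms).
Oxygen count: 1.

1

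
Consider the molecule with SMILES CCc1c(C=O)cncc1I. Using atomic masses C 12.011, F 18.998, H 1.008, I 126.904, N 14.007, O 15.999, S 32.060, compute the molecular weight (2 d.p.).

261.06 g/mol

First, the molecular formula is C8H8INO (counting implicit H from valence).
  C: 8 × 12.011 = 96.088
  H: 8 × 1.008 = 8.064
  I: 1 × 126.904 = 126.904
  N: 1 × 14.007 = 14.007
  O: 1 × 15.999 = 15.999
Sum: 8×12.011 + 8×1.008 + 1×126.904 + 1×14.007 + 1×15.999 = 261.062 → 261.06 g/mol.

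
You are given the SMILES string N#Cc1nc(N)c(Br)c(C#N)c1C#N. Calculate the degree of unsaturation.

10

Molecular formula: C8H2BrN5.
DoU = (2C + 2 + N − H − X) / 2, where X is the halogen count and O/S are ignored.
    = (2·8 + 2 + 5 − 2 − 1) / 2 = 20 / 2 = 10.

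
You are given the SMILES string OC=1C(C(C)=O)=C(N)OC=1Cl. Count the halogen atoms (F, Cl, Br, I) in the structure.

1

Halogen atoms appear at heavy-atom position 11 (1×Cl).
Other groups present: 1 hydroxyl, 1 ketone, 1 primary amine.
Halogen count: 1.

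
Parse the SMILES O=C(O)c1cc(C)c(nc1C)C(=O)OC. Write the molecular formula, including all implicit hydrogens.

C10H11NO4

Walk through each heavy atom and fill implicit hydrogens from standard valence (C 4, N 3, O 2, S 2, halogen 1); for lowercase aromatic atoms, an aromatic c carries 1 H when it has two neighbours and 0 H with three, and aromatic n carries 0 H:
  atom 1: O, bond orders sum to 2 (valence 2) → 0 H
  atom 2: C, bond orders sum to 4 (valence 4) → 0 H
  atom 3: O, bond orders sum to 1 (valence 2) → 1 H
  atom 4: aromatic c, 3 neighbours → 0 H
  atom 5: aromatic c, 2 neighbours → 1 H
  atom 6: aromatic c, 3 neighbours → 0 H
  atom 7: C, bond orders sum to 1 (valence 4) → 3 H
  atom 8: aromatic c, 3 neighbours → 0 H
  atom 9: aromatic n, 2 neighbours → 0 H
  atom 10: aromatic c, 3 neighbours → 0 H
  atom 11: C, bond orders sum to 1 (valence 4) → 3 H
  atom 12: C, bond orders sum to 4 (valence 4) → 0 H
  atom 13: O, bond orders sum to 2 (valence 2) → 0 H
  atom 14: O, bond orders sum to 2 (valence 2) → 0 H
  atom 15: C, bond orders sum to 1 (valence 4) → 3 H
Totals → C:10, H:11, N:1, O:4.
In Hill order: C10H11NO4.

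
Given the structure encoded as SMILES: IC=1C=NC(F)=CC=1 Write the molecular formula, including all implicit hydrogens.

C5H3FIN

Walk through each heavy atom and fill implicit hydrogens from standard valence (C 4, N 3, O 2, S 2, halogen 1):
  atom 1: I (halogen, monovalent) → 0 H
  atom 2: C, bond orders sum to 4 (valence 4) → 0 H
  atom 3: C, bond orders sum to 3 (valence 4) → 1 H
  atom 4: N, bond orders sum to 3 (valence 3) → 0 H
  atom 5: C, bond orders sum to 4 (valence 4) → 0 H
  atom 6: F (halogen, monovalent) → 0 H
  atom 7: C, bond orders sum to 3 (valence 4) → 1 H
  atom 8: C, bond orders sum to 3 (valence 4) → 1 H
Totals → C:5, H:3, F:1, I:1, N:1.
In Hill order: C5H3FIN.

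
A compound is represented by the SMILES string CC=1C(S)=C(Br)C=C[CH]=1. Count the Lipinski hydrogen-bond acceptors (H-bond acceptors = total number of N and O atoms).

0

N atoms: 0; O atoms: 0.
Lipinski HBA = 0 + 0 = 0.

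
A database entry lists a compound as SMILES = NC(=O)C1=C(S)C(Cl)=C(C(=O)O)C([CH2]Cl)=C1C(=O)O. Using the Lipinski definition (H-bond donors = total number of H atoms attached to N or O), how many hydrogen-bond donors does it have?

4

Donors: find every N or O and count the H atoms it carries.
  atom 1 (N): bond orders sum to 1 → 2 H
  atom 3 (O): bond orders sum to 2 → 0 H
  atom 11 (O): bond orders sum to 2 → 0 H
  atom 12 (O): bond orders sum to 1 → 1 H
  atom 18 (O): bond orders sum to 2 → 0 H
  atom 19 (O): bond orders sum to 1 → 1 H
Lipinski HBD = 4.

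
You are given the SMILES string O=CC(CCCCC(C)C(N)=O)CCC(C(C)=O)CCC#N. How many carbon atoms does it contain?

17

Count every carbon token in the SMILES (each C, including those in ring-closure positions and inside branches).
Carbon count: 17.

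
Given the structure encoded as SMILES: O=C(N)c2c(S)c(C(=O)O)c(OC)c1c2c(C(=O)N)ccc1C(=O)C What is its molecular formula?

C16H14N2O6S

Walk through each heavy atom and fill implicit hydrogens from standard valence (C 4, N 3, O 2, S 2, halogen 1); for lowercase aromatic atoms, an aromatic c carries 1 H when it has two neighbours and 0 H with three, and aromatic n carries 0 H:
  atom 1: O, bond orders sum to 2 (valence 2) → 0 H
  atom 2: C, bond orders sum to 4 (valence 4) → 0 H
  atom 3: N, bond orders sum to 1 (valence 3) → 2 H
  atom 4: aromatic c, 3 neighbours → 0 H
  atom 5: aromatic c, 3 neighbours → 0 H
  atom 6: S, bond orders sum to 1 (valence 2) → 1 H
  atom 7: aromatic c, 3 neighbours → 0 H
  atom 8: C, bond orders sum to 4 (valence 4) → 0 H
  atom 9: O, bond orders sum to 2 (valence 2) → 0 H
  atom 10: O, bond orders sum to 1 (valence 2) → 1 H
  atom 11: aromatic c, 3 neighbours → 0 H
  atom 12: O, bond orders sum to 2 (valence 2) → 0 H
  atom 13: C, bond orders sum to 1 (valence 4) → 3 H
  atom 14: aromatic c, 3 neighbours → 0 H
  atom 15: aromatic c, 3 neighbours → 0 H
  atom 16: aromatic c, 3 neighbours → 0 H
  atom 17: C, bond orders sum to 4 (valence 4) → 0 H
  atom 18: O, bond orders sum to 2 (valence 2) → 0 H
  atom 19: N, bond orders sum to 1 (valence 3) → 2 H
  atom 20: aromatic c, 2 neighbours → 1 H
  atom 21: aromatic c, 2 neighbours → 1 H
  atom 22: aromatic c, 3 neighbours → 0 H
  atom 23: C, bond orders sum to 4 (valence 4) → 0 H
  atom 24: O, bond orders sum to 2 (valence 2) → 0 H
  atom 25: C, bond orders sum to 1 (valence 4) → 3 H
Totals → C:16, H:14, N:2, O:6, S:1.
In Hill order: C16H14N2O6S.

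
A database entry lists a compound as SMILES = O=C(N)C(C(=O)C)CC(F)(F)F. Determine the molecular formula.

Walk through each heavy atom and fill implicit hydrogens from standard valence (C 4, N 3, O 2, S 2, halogen 1):
  atom 1: O, bond orders sum to 2 (valence 2) → 0 H
  atom 2: C, bond orders sum to 4 (valence 4) → 0 H
  atom 3: N, bond orders sum to 1 (valence 3) → 2 H
  atom 4: C, bond orders sum to 3 (valence 4) → 1 H
  atom 5: C, bond orders sum to 4 (valence 4) → 0 H
  atom 6: O, bond orders sum to 2 (valence 2) → 0 H
  atom 7: C, bond orders sum to 1 (valence 4) → 3 H
  atom 8: C, bond orders sum to 2 (valence 4) → 2 H
  atom 9: C, bond orders sum to 4 (valence 4) → 0 H
  atom 10: F (halogen, monovalent) → 0 H
  atom 11: F (halogen, monovalent) → 0 H
  atom 12: F (halogen, monovalent) → 0 H
Totals → C:6, H:8, F:3, N:1, O:2.
In Hill order: C6H8F3NO2.

C6H8F3NO2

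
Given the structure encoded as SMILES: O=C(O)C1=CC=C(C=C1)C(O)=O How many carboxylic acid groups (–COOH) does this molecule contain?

2

The carboxylic acid motif appears at heavy-atom positions 2, 10 in the SMILES.
Carboxylic acid count: 2.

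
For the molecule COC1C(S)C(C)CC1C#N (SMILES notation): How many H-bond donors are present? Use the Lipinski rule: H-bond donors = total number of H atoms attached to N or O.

Donors: find every N or O and count the H atoms it carries.
  atom 2 (O): bond orders sum to 2 → 0 H
  atom 11 (N): bond orders sum to 3 → 0 H
Lipinski HBD = 0.

0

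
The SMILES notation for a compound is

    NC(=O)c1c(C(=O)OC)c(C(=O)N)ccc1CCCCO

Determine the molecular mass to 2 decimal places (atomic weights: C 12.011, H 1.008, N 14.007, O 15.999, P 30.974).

First, the molecular formula is C14H18N2O5 (counting implicit H from valence).
  C: 14 × 12.011 = 168.154
  H: 18 × 1.008 = 18.144
  N: 2 × 14.007 = 28.014
  O: 5 × 15.999 = 79.995
Sum: 14×12.011 + 18×1.008 + 2×14.007 + 5×15.999 = 294.307 → 294.31 g/mol.

294.31 g/mol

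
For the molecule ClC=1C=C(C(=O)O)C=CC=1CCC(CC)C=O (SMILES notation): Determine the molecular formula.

C13H15ClO3

Walk through each heavy atom and fill implicit hydrogens from standard valence (C 4, N 3, O 2, S 2, halogen 1):
  atom 1: Cl (halogen, monovalent) → 0 H
  atom 2: C, bond orders sum to 4 (valence 4) → 0 H
  atom 3: C, bond orders sum to 3 (valence 4) → 1 H
  atom 4: C, bond orders sum to 4 (valence 4) → 0 H
  atom 5: C, bond orders sum to 4 (valence 4) → 0 H
  atom 6: O, bond orders sum to 2 (valence 2) → 0 H
  atom 7: O, bond orders sum to 1 (valence 2) → 1 H
  atom 8: C, bond orders sum to 3 (valence 4) → 1 H
  atom 9: C, bond orders sum to 3 (valence 4) → 1 H
  atom 10: C, bond orders sum to 4 (valence 4) → 0 H
  atom 11: C, bond orders sum to 2 (valence 4) → 2 H
  atom 12: C, bond orders sum to 2 (valence 4) → 2 H
  atom 13: C, bond orders sum to 3 (valence 4) → 1 H
  atom 14: C, bond orders sum to 2 (valence 4) → 2 H
  atom 15: C, bond orders sum to 1 (valence 4) → 3 H
  atom 16: C, bond orders sum to 3 (valence 4) → 1 H
  atom 17: O, bond orders sum to 2 (valence 2) → 0 H
Totals → C:13, H:15, Cl:1, O:3.
In Hill order: C13H15ClO3.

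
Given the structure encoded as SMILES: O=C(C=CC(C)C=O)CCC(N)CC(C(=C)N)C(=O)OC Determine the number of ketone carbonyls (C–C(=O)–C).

The ketone motif appears at heavy-atom position 2 in the SMILES.
Other groups present: 1 aldehyde, 2 alkene, 1 ester, 2 primary amine.
Ketone count: 1.

1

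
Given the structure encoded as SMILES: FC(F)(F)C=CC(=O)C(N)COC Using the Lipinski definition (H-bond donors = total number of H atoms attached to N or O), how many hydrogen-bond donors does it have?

Donors: find every N or O and count the H atoms it carries.
  atom 8 (O): bond orders sum to 2 → 0 H
  atom 10 (N): bond orders sum to 1 → 2 H
  atom 12 (O): bond orders sum to 2 → 0 H
Lipinski HBD = 2.

2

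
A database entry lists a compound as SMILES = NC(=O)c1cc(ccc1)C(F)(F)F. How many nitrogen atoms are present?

Scan the SMILES for N atoms (remember two-letter symbols like Cl and Br are single atoms).
Nitrogen count: 1.

1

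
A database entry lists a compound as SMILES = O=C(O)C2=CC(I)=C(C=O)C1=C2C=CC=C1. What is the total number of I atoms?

1

Scan the SMILES for I atoms (remember two-letter symbols like Cl and Br are single atoms).
Iodine count: 1.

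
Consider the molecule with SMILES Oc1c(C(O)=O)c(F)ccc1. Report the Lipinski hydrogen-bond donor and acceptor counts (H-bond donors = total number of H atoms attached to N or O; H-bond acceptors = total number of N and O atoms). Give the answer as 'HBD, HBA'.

Donors: find every N or O and count the H atoms it carries.
  atom 1 (O): bond orders sum to 1 → 1 H
  atom 5 (O): bond orders sum to 1 → 1 H
  atom 6 (O): bond orders sum to 2 → 0 H
Lipinski HBD = 2.
Acceptors: N atoms = 0, O atoms = 3 → HBA = 3.

2, 3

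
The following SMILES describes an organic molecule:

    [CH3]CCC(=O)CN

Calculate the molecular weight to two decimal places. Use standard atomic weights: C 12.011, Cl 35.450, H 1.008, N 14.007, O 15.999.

First, the molecular formula is C5H11NO (counting implicit H from valence).
  C: 5 × 12.011 = 60.055
  H: 11 × 1.008 = 11.088
  N: 1 × 14.007 = 14.007
  O: 1 × 15.999 = 15.999
Sum: 5×12.011 + 11×1.008 + 1×14.007 + 1×15.999 = 101.149 → 101.15 g/mol.

101.15 g/mol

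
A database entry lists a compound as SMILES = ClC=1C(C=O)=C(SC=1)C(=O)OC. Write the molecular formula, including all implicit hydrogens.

C7H5ClO3S

Walk through each heavy atom and fill implicit hydrogens from standard valence (C 4, N 3, O 2, S 2, halogen 1):
  atom 1: Cl (halogen, monovalent) → 0 H
  atom 2: C, bond orders sum to 4 (valence 4) → 0 H
  atom 3: C, bond orders sum to 4 (valence 4) → 0 H
  atom 4: C, bond orders sum to 3 (valence 4) → 1 H
  atom 5: O, bond orders sum to 2 (valence 2) → 0 H
  atom 6: C, bond orders sum to 4 (valence 4) → 0 H
  atom 7: S, bond orders sum to 2 (valence 2) → 0 H
  atom 8: C, bond orders sum to 3 (valence 4) → 1 H
  atom 9: C, bond orders sum to 4 (valence 4) → 0 H
  atom 10: O, bond orders sum to 2 (valence 2) → 0 H
  atom 11: O, bond orders sum to 2 (valence 2) → 0 H
  atom 12: C, bond orders sum to 1 (valence 4) → 3 H
Totals → C:7, H:5, Cl:1, O:3, S:1.
In Hill order: C7H5ClO3S.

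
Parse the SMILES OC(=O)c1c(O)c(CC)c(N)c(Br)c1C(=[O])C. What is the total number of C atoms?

11

Count every carbon token in the SMILES (each C, including those in ring-closure positions and inside branches).
Carbon count: 11.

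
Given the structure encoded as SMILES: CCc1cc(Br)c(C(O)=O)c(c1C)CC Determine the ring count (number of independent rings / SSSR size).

1

In SMILES, each pair of matching ring-closure digits denotes one ring-closing bond; the number of such bonds equals the number of independent rings.
Ring-closure bonds here: 1.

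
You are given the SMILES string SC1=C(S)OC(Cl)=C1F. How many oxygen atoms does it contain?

1

Scan the SMILES for O atoms (remember two-letter symbols like Cl and Br are single atoms).
Oxygen count: 1.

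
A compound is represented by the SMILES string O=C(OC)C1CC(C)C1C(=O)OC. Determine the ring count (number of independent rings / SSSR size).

In SMILES, each pair of matching ring-closure digits denotes one ring-closing bond; the number of such bonds equals the number of independent rings.
Ring-closure bonds here: 1.

1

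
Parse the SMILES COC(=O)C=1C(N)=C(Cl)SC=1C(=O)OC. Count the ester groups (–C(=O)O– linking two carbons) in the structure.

2

The ester motif appears at heavy-atom positions 3, 12 in the SMILES.
Other groups present: 1 primary amine.
Ester count: 2.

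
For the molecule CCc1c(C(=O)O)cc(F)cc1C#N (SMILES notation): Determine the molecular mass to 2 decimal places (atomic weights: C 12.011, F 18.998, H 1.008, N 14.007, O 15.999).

First, the molecular formula is C10H8FNO2 (counting implicit H from valence).
  C: 10 × 12.011 = 120.110
  F: 1 × 18.998 = 18.998
  H: 8 × 1.008 = 8.064
  N: 1 × 14.007 = 14.007
  O: 2 × 15.999 = 31.998
Sum: 10×12.011 + 1×18.998 + 8×1.008 + 1×14.007 + 2×15.999 = 193.177 → 193.18 g/mol.

193.18 g/mol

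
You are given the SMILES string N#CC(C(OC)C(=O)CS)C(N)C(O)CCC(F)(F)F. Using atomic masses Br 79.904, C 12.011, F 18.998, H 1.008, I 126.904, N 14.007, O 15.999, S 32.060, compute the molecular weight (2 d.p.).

First, the molecular formula is C11H17F3N2O3S (counting implicit H from valence).
  C: 11 × 12.011 = 132.121
  F: 3 × 18.998 = 56.994
  H: 17 × 1.008 = 17.136
  N: 2 × 14.007 = 28.014
  O: 3 × 15.999 = 47.997
  S: 1 × 32.060 = 32.060
Sum: 11×12.011 + 3×18.998 + 17×1.008 + 2×14.007 + 3×15.999 + 1×32.060 = 314.322 → 314.32 g/mol.

314.32 g/mol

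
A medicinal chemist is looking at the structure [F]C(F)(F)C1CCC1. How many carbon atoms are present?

5

Count every carbon token in the SMILES (each C, including those in ring-closure positions and inside branches).
Carbon count: 5.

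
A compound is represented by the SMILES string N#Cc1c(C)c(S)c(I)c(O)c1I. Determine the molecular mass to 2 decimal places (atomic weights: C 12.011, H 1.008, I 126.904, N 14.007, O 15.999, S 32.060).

First, the molecular formula is C8H5I2NOS (counting implicit H from valence).
  C: 8 × 12.011 = 96.088
  H: 5 × 1.008 = 5.040
  I: 2 × 126.904 = 253.808
  N: 1 × 14.007 = 14.007
  O: 1 × 15.999 = 15.999
  S: 1 × 32.060 = 32.060
Sum: 8×12.011 + 5×1.008 + 2×126.904 + 1×14.007 + 1×15.999 + 1×32.060 = 417.002 → 417.00 g/mol.

417.00 g/mol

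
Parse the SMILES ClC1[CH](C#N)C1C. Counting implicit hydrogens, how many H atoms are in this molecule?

6

Walk through each heavy atom and fill implicit hydrogens from standard valence (C 4, N 3, O 2, S 2, halogen 1):
  atom 1: Cl (halogen, monovalent) → 0 H
  atom 2: C, bond orders sum to 3 (valence 4) → 1 H
  atom 3: C with explicit H count 1
  atom 4: C, bond orders sum to 4 (valence 4) → 0 H
  atom 5: N, bond orders sum to 3 (valence 3) → 0 H
  atom 6: C, bond orders sum to 3 (valence 4) → 1 H
  atom 7: C, bond orders sum to 1 (valence 4) → 3 H
Total hydrogens: 6.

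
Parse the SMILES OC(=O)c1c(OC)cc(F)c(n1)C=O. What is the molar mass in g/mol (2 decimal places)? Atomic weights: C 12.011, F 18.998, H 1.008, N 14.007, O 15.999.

First, the molecular formula is C8H6FNO4 (counting implicit H from valence).
  C: 8 × 12.011 = 96.088
  F: 1 × 18.998 = 18.998
  H: 6 × 1.008 = 6.048
  N: 1 × 14.007 = 14.007
  O: 4 × 15.999 = 63.996
Sum: 8×12.011 + 1×18.998 + 6×1.008 + 1×14.007 + 4×15.999 = 199.137 → 199.14 g/mol.

199.14 g/mol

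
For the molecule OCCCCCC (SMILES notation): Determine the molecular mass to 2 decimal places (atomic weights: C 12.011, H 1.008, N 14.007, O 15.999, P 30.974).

First, the molecular formula is C6H14O (counting implicit H from valence).
  C: 6 × 12.011 = 72.066
  H: 14 × 1.008 = 14.112
  O: 1 × 15.999 = 15.999
Sum: 6×12.011 + 14×1.008 + 1×15.999 = 102.177 → 102.18 g/mol.

102.18 g/mol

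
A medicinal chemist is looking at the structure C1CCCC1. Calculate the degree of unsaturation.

1

Degree of unsaturation = (number of rings) + (number of π bonds).
Ring closures in the SMILES: 1.
π bonds: none → 0 DoU from unsaturation.
Total DoU = 1 + 0 = 1.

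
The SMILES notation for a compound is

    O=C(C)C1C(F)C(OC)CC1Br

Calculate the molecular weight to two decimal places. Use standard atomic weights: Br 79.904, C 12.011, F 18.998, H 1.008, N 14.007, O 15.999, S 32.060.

239.08 g/mol

First, the molecular formula is C8H12BrFO2 (counting implicit H from valence).
  Br: 1 × 79.904 = 79.904
  C: 8 × 12.011 = 96.088
  F: 1 × 18.998 = 18.998
  H: 12 × 1.008 = 12.096
  O: 2 × 15.999 = 31.998
Sum: 1×79.904 + 8×12.011 + 1×18.998 + 12×1.008 + 2×15.999 = 239.084 → 239.08 g/mol.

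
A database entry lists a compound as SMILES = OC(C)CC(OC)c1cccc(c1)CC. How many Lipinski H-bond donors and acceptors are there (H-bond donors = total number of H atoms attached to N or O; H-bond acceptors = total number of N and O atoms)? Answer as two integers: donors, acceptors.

Donors: find every N or O and count the H atoms it carries.
  atom 1 (O): bond orders sum to 1 → 1 H
  atom 6 (O): bond orders sum to 2 → 0 H
Lipinski HBD = 1.
Acceptors: N atoms = 0, O atoms = 2 → HBA = 2.

1, 2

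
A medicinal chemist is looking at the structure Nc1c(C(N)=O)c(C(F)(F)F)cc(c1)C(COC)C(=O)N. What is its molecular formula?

C12H14F3N3O3

Walk through each heavy atom and fill implicit hydrogens from standard valence (C 4, N 3, O 2, S 2, halogen 1); for lowercase aromatic atoms, an aromatic c carries 1 H when it has two neighbours and 0 H with three, and aromatic n carries 0 H:
  atom 1: N, bond orders sum to 1 (valence 3) → 2 H
  atom 2: aromatic c, 3 neighbours → 0 H
  atom 3: aromatic c, 3 neighbours → 0 H
  atom 4: C, bond orders sum to 4 (valence 4) → 0 H
  atom 5: N, bond orders sum to 1 (valence 3) → 2 H
  atom 6: O, bond orders sum to 2 (valence 2) → 0 H
  atom 7: aromatic c, 3 neighbours → 0 H
  atom 8: C, bond orders sum to 4 (valence 4) → 0 H
  atom 9: F (halogen, monovalent) → 0 H
  atom 10: F (halogen, monovalent) → 0 H
  atom 11: F (halogen, monovalent) → 0 H
  atom 12: aromatic c, 2 neighbours → 1 H
  atom 13: aromatic c, 3 neighbours → 0 H
  atom 14: aromatic c, 2 neighbours → 1 H
  atom 15: C, bond orders sum to 3 (valence 4) → 1 H
  atom 16: C, bond orders sum to 2 (valence 4) → 2 H
  atom 17: O, bond orders sum to 2 (valence 2) → 0 H
  atom 18: C, bond orders sum to 1 (valence 4) → 3 H
  atom 19: C, bond orders sum to 4 (valence 4) → 0 H
  atom 20: O, bond orders sum to 2 (valence 2) → 0 H
  atom 21: N, bond orders sum to 1 (valence 3) → 2 H
Totals → C:12, H:14, F:3, N:3, O:3.
In Hill order: C12H14F3N3O3.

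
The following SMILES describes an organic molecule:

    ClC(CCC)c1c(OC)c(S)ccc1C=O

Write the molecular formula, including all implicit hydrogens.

C12H15ClO2S

Walk through each heavy atom and fill implicit hydrogens from standard valence (C 4, N 3, O 2, S 2, halogen 1); for lowercase aromatic atoms, an aromatic c carries 1 H when it has two neighbours and 0 H with three, and aromatic n carries 0 H:
  atom 1: Cl (halogen, monovalent) → 0 H
  atom 2: C, bond orders sum to 3 (valence 4) → 1 H
  atom 3: C, bond orders sum to 2 (valence 4) → 2 H
  atom 4: C, bond orders sum to 2 (valence 4) → 2 H
  atom 5: C, bond orders sum to 1 (valence 4) → 3 H
  atom 6: aromatic c, 3 neighbours → 0 H
  atom 7: aromatic c, 3 neighbours → 0 H
  atom 8: O, bond orders sum to 2 (valence 2) → 0 H
  atom 9: C, bond orders sum to 1 (valence 4) → 3 H
  atom 10: aromatic c, 3 neighbours → 0 H
  atom 11: S, bond orders sum to 1 (valence 2) → 1 H
  atom 12: aromatic c, 2 neighbours → 1 H
  atom 13: aromatic c, 2 neighbours → 1 H
  atom 14: aromatic c, 3 neighbours → 0 H
  atom 15: C, bond orders sum to 3 (valence 4) → 1 H
  atom 16: O, bond orders sum to 2 (valence 2) → 0 H
Totals → C:12, H:15, Cl:1, O:2, S:1.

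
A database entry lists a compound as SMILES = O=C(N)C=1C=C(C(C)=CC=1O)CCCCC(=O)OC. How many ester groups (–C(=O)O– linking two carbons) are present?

The ester motif appears at heavy-atom position 16 in the SMILES.
Other groups present: 1 amide, 1 hydroxyl.
Ester count: 1.

1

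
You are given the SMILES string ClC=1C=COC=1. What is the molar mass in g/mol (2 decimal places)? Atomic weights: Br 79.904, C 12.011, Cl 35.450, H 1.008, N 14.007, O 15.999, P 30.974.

First, the molecular formula is C4H3ClO (counting implicit H from valence).
  C: 4 × 12.011 = 48.044
  Cl: 1 × 35.450 = 35.450
  H: 3 × 1.008 = 3.024
  O: 1 × 15.999 = 15.999
Sum: 4×12.011 + 1×35.450 + 3×1.008 + 1×15.999 = 102.517 → 102.52 g/mol.

102.52 g/mol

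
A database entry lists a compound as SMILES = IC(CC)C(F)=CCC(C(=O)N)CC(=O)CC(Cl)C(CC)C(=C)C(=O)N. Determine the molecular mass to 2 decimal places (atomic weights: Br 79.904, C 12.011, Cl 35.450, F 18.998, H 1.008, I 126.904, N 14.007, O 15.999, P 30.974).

First, the molecular formula is C18H27ClFIN2O3 (counting implicit H from valence).
  C: 18 × 12.011 = 216.198
  Cl: 1 × 35.450 = 35.450
  F: 1 × 18.998 = 18.998
  H: 27 × 1.008 = 27.216
  I: 1 × 126.904 = 126.904
  N: 2 × 14.007 = 28.014
  O: 3 × 15.999 = 47.997
Sum: 18×12.011 + 1×35.450 + 1×18.998 + 27×1.008 + 1×126.904 + 2×14.007 + 3×15.999 = 500.777 → 500.78 g/mol.

500.78 g/mol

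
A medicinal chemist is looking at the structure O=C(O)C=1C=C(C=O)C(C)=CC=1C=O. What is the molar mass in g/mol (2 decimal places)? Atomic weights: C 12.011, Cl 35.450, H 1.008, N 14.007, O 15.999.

First, the molecular formula is C10H8O4 (counting implicit H from valence).
  C: 10 × 12.011 = 120.110
  H: 8 × 1.008 = 8.064
  O: 4 × 15.999 = 63.996
Sum: 10×12.011 + 8×1.008 + 4×15.999 = 192.170 → 192.17 g/mol.

192.17 g/mol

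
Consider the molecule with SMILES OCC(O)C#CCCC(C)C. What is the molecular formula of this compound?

Walk through each heavy atom and fill implicit hydrogens from standard valence (C 4, N 3, O 2, S 2, halogen 1):
  atom 1: O, bond orders sum to 1 (valence 2) → 1 H
  atom 2: C, bond orders sum to 2 (valence 4) → 2 H
  atom 3: C, bond orders sum to 3 (valence 4) → 1 H
  atom 4: O, bond orders sum to 1 (valence 2) → 1 H
  atom 5: C, bond orders sum to 4 (valence 4) → 0 H
  atom 6: C, bond orders sum to 4 (valence 4) → 0 H
  atom 7: C, bond orders sum to 2 (valence 4) → 2 H
  atom 8: C, bond orders sum to 2 (valence 4) → 2 H
  atom 9: C, bond orders sum to 3 (valence 4) → 1 H
  atom 10: C, bond orders sum to 1 (valence 4) → 3 H
  atom 11: C, bond orders sum to 1 (valence 4) → 3 H
Totals → C:9, H:16, O:2.

C9H16O2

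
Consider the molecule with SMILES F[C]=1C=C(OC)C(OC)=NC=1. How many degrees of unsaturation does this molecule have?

Degree of unsaturation = (number of rings) + (number of π bonds).
Ring closures in the SMILES: 1.
π bonds: 3 double bonds (each 1 DoU) → 3 DoU from unsaturation.
Total DoU = 1 + 3 = 4.

4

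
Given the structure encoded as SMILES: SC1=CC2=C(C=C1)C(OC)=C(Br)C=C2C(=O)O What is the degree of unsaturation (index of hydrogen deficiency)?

Degree of unsaturation = (number of rings) + (number of π bonds).
Ring closures in the SMILES: 2.
π bonds: 6 double bonds (each 1 DoU) → 6 DoU from unsaturation.
Total DoU = 2 + 6 = 8.

8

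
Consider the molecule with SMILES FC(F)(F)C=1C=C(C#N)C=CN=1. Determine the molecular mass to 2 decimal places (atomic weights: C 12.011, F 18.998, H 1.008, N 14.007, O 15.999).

172.11 g/mol

First, the molecular formula is C7H3F3N2 (counting implicit H from valence).
  C: 7 × 12.011 = 84.077
  F: 3 × 18.998 = 56.994
  H: 3 × 1.008 = 3.024
  N: 2 × 14.007 = 28.014
Sum: 7×12.011 + 3×18.998 + 3×1.008 + 2×14.007 = 172.109 → 172.11 g/mol.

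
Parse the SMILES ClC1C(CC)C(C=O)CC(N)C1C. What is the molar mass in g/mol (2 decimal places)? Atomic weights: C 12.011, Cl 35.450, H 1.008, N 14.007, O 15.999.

203.71 g/mol

First, the molecular formula is C10H18ClNO (counting implicit H from valence).
  C: 10 × 12.011 = 120.110
  Cl: 1 × 35.450 = 35.450
  H: 18 × 1.008 = 18.144
  N: 1 × 14.007 = 14.007
  O: 1 × 15.999 = 15.999
Sum: 10×12.011 + 1×35.450 + 18×1.008 + 1×14.007 + 1×15.999 = 203.710 → 203.71 g/mol.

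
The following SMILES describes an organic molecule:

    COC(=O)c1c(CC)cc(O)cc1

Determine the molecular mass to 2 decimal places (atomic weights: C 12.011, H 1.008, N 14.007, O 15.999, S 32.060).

180.20 g/mol

First, the molecular formula is C10H12O3 (counting implicit H from valence).
  C: 10 × 12.011 = 120.110
  H: 12 × 1.008 = 12.096
  O: 3 × 15.999 = 47.997
Sum: 10×12.011 + 12×1.008 + 3×15.999 = 180.203 → 180.20 g/mol.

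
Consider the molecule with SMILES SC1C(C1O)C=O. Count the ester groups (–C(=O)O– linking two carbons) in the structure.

Scan the SMILES for the ester motif — none present.
Groups that are present: 1 aldehyde, 1 hydroxyl, 1 thiol.

0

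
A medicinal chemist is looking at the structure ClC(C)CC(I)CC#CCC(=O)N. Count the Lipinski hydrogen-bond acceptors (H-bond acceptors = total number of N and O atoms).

N atoms: 1; O atoms: 1.
Lipinski HBA = 1 + 1 = 2.

2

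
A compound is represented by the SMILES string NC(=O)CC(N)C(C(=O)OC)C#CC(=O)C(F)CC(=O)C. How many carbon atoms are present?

Count every carbon token in the SMILES (each C, including those in ring-closure positions and inside branches).
Carbon count: 13.

13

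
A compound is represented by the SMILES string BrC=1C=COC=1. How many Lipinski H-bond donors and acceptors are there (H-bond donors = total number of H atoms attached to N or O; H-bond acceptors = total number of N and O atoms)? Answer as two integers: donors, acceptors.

Donors: find every N or O and count the H atoms it carries.
  atom 5 (O): bond orders sum to 2 → 0 H
Lipinski HBD = 0.
Acceptors: N atoms = 0, O atoms = 1 → HBA = 1.

0, 1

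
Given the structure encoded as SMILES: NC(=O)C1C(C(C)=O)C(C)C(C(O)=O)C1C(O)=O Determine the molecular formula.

Walk through each heavy atom and fill implicit hydrogens from standard valence (C 4, N 3, O 2, S 2, halogen 1):
  atom 1: N, bond orders sum to 1 (valence 3) → 2 H
  atom 2: C, bond orders sum to 4 (valence 4) → 0 H
  atom 3: O, bond orders sum to 2 (valence 2) → 0 H
  atom 4: C, bond orders sum to 3 (valence 4) → 1 H
  atom 5: C, bond orders sum to 3 (valence 4) → 1 H
  atom 6: C, bond orders sum to 4 (valence 4) → 0 H
  atom 7: C, bond orders sum to 1 (valence 4) → 3 H
  atom 8: O, bond orders sum to 2 (valence 2) → 0 H
  atom 9: C, bond orders sum to 3 (valence 4) → 1 H
  atom 10: C, bond orders sum to 1 (valence 4) → 3 H
  atom 11: C, bond orders sum to 3 (valence 4) → 1 H
  atom 12: C, bond orders sum to 4 (valence 4) → 0 H
  atom 13: O, bond orders sum to 1 (valence 2) → 1 H
  atom 14: O, bond orders sum to 2 (valence 2) → 0 H
  atom 15: C, bond orders sum to 3 (valence 4) → 1 H
  atom 16: C, bond orders sum to 4 (valence 4) → 0 H
  atom 17: O, bond orders sum to 1 (valence 2) → 1 H
  atom 18: O, bond orders sum to 2 (valence 2) → 0 H
Totals → C:11, H:15, N:1, O:6.

C11H15NO6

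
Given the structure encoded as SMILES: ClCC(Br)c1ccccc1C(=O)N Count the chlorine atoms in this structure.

Scan the SMILES for Cl atoms (remember two-letter symbols like Cl and Br are single atoms).
Chlorine count: 1.

1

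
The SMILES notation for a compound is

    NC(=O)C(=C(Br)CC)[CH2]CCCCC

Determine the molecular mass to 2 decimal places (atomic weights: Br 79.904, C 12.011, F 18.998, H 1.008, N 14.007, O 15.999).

First, the molecular formula is C11H20BrNO (counting implicit H from valence).
  Br: 1 × 79.904 = 79.904
  C: 11 × 12.011 = 132.121
  H: 20 × 1.008 = 20.160
  N: 1 × 14.007 = 14.007
  O: 1 × 15.999 = 15.999
Sum: 1×79.904 + 11×12.011 + 20×1.008 + 1×14.007 + 1×15.999 = 262.191 → 262.19 g/mol.

262.19 g/mol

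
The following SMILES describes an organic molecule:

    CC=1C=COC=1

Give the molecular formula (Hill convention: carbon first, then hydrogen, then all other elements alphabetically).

Walk through each heavy atom and fill implicit hydrogens from standard valence (C 4, N 3, O 2, S 2, halogen 1):
  atom 1: C, bond orders sum to 1 (valence 4) → 3 H
  atom 2: C, bond orders sum to 4 (valence 4) → 0 H
  atom 3: C, bond orders sum to 3 (valence 4) → 1 H
  atom 4: C, bond orders sum to 3 (valence 4) → 1 H
  atom 5: O, bond orders sum to 2 (valence 2) → 0 H
  atom 6: C, bond orders sum to 3 (valence 4) → 1 H
Totals → C:5, H:6, O:1.

C5H6O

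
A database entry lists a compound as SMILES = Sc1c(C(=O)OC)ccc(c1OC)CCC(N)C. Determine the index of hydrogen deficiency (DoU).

5

Molecular formula: C13H19NO3S.
DoU = (2C + 2 + N − H − X) / 2, where X is the halogen count and O/S are ignored.
    = (2·13 + 2 + 1 − 19 − 0) / 2 = 10 / 2 = 5.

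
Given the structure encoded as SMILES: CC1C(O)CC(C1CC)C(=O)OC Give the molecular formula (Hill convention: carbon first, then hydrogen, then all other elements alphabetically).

Walk through each heavy atom and fill implicit hydrogens from standard valence (C 4, N 3, O 2, S 2, halogen 1):
  atom 1: C, bond orders sum to 1 (valence 4) → 3 H
  atom 2: C, bond orders sum to 3 (valence 4) → 1 H
  atom 3: C, bond orders sum to 3 (valence 4) → 1 H
  atom 4: O, bond orders sum to 1 (valence 2) → 1 H
  atom 5: C, bond orders sum to 2 (valence 4) → 2 H
  atom 6: C, bond orders sum to 3 (valence 4) → 1 H
  atom 7: C, bond orders sum to 3 (valence 4) → 1 H
  atom 8: C, bond orders sum to 2 (valence 4) → 2 H
  atom 9: C, bond orders sum to 1 (valence 4) → 3 H
  atom 10: C, bond orders sum to 4 (valence 4) → 0 H
  atom 11: O, bond orders sum to 2 (valence 2) → 0 H
  atom 12: O, bond orders sum to 2 (valence 2) → 0 H
  atom 13: C, bond orders sum to 1 (valence 4) → 3 H
Totals → C:10, H:18, O:3.

C10H18O3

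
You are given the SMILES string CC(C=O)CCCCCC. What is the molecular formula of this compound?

C9H18O

Walk through each heavy atom and fill implicit hydrogens from standard valence (C 4, N 3, O 2, S 2, halogen 1):
  atom 1: C, bond orders sum to 1 (valence 4) → 3 H
  atom 2: C, bond orders sum to 3 (valence 4) → 1 H
  atom 3: C, bond orders sum to 3 (valence 4) → 1 H
  atom 4: O, bond orders sum to 2 (valence 2) → 0 H
  atom 5: C, bond orders sum to 2 (valence 4) → 2 H
  atom 6: C, bond orders sum to 2 (valence 4) → 2 H
  atom 7: C, bond orders sum to 2 (valence 4) → 2 H
  atom 8: C, bond orders sum to 2 (valence 4) → 2 H
  atom 9: C, bond orders sum to 2 (valence 4) → 2 H
  atom 10: C, bond orders sum to 1 (valence 4) → 3 H
Totals → C:9, H:18, O:1.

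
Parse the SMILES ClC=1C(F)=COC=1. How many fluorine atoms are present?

1

Scan the SMILES for F atoms (remember two-letter symbols like Cl and Br are single atoms).
Fluorine count: 1.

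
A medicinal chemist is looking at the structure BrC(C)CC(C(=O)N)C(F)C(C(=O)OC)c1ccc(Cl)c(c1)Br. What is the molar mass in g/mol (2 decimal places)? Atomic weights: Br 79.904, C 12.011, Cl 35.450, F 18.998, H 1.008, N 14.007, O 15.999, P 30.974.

473.56 g/mol

First, the molecular formula is C15H17Br2ClFNO3 (counting implicit H from valence).
  Br: 2 × 79.904 = 159.808
  C: 15 × 12.011 = 180.165
  Cl: 1 × 35.450 = 35.450
  F: 1 × 18.998 = 18.998
  H: 17 × 1.008 = 17.136
  N: 1 × 14.007 = 14.007
  O: 3 × 15.999 = 47.997
Sum: 2×79.904 + 15×12.011 + 1×35.450 + 1×18.998 + 17×1.008 + 1×14.007 + 3×15.999 = 473.561 → 473.56 g/mol.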